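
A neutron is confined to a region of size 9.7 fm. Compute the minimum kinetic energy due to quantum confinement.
55.057 keV

Using the uncertainty principle:

1. Position uncertainty: Δx ≈ 9.700e-15 m
2. Minimum momentum uncertainty: Δp = ℏ/(2Δx) = 5.436e-21 kg·m/s
3. Minimum kinetic energy:
   KE = (Δp)²/(2m) = (5.436e-21)²/(2 × 1.675e-27 kg)
   KE = 8.821e-15 J = 55.057 keV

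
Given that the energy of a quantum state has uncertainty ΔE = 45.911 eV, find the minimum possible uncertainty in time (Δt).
7.168 as

Using the energy-time uncertainty principle:
ΔEΔt ≥ ℏ/2

The minimum uncertainty in time is:
Δt_min = ℏ/(2ΔE)
Δt_min = (1.055e-34 J·s) / (2 × 7.356e-18 J)
Δt_min = 7.168e-18 s = 7.168 as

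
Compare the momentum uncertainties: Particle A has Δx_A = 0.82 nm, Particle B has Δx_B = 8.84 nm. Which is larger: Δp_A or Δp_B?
Particle A has the larger minimum momentum uncertainty, by a factor of 10.78.

For each particle, the minimum momentum uncertainty is Δp_min = ℏ/(2Δx):

Particle A: Δp_A = ℏ/(2×8.200e-10 m) = 6.430e-26 kg·m/s
Particle B: Δp_B = ℏ/(2×8.840e-09 m) = 5.965e-27 kg·m/s

Ratio: Δp_A/Δp_B = 10.78

Since Δp_min ∝ 1/Δx, the particle with smaller position uncertainty (A) has larger momentum uncertainty.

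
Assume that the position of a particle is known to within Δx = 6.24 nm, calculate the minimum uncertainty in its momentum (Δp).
8.450 × 10^-27 kg·m/s

Using the Heisenberg uncertainty principle:
ΔxΔp ≥ ℏ/2

The minimum uncertainty in momentum is:
Δp_min = ℏ/(2Δx)
Δp_min = (1.055e-34 J·s) / (2 × 6.240e-09 m)
Δp_min = 8.450e-27 kg·m/s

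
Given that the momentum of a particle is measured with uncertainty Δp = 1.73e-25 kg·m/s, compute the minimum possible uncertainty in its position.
304.790 pm

Using the Heisenberg uncertainty principle:
ΔxΔp ≥ ℏ/2

The minimum uncertainty in position is:
Δx_min = ℏ/(2Δp)
Δx_min = (1.055e-34 J·s) / (2 × 1.730e-25 kg·m/s)
Δx_min = 3.048e-10 m = 304.790 pm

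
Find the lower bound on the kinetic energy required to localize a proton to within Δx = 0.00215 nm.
1.122 eV

Localizing a particle requires giving it sufficient momentum uncertainty:

1. From uncertainty principle: Δp ≥ ℏ/(2Δx)
   Δp_min = (1.055e-34 J·s) / (2 × 2.150e-12 m)
   Δp_min = 2.452e-23 kg·m/s

2. This momentum uncertainty corresponds to kinetic energy:
   KE ≈ (Δp)²/(2m) = (2.452e-23)²/(2 × 1.673e-27 kg)
   KE = 1.798e-19 J = 1.122 eV

Tighter localization requires more energy.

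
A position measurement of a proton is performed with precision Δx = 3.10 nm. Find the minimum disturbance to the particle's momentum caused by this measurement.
1.701 × 10^-26 kg·m/s

The uncertainty principle implies that measuring position disturbs momentum:
ΔxΔp ≥ ℏ/2

When we measure position with precision Δx, we necessarily introduce a momentum uncertainty:
Δp ≥ ℏ/(2Δx)
Δp_min = (1.055e-34 J·s) / (2 × 3.100e-09 m)
Δp_min = 1.701e-26 kg·m/s

The more precisely we measure position, the greater the momentum disturbance.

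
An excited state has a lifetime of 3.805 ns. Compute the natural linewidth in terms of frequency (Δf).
20.914 MHz

Using the energy-time uncertainty principle and E = hf:
ΔEΔt ≥ ℏ/2
hΔf·Δt ≥ ℏ/2

The minimum frequency uncertainty is:
Δf = ℏ/(2hτ) = 1/(4πτ)
Δf = 1/(4π × 3.805e-09 s)
Δf = 2.091e+07 Hz = 20.914 MHz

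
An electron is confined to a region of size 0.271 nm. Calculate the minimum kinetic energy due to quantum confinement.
129.695 meV

Using the uncertainty principle:

1. Position uncertainty: Δx ≈ 2.710e-10 m
2. Minimum momentum uncertainty: Δp = ℏ/(2Δx) = 1.946e-25 kg·m/s
3. Minimum kinetic energy:
   KE = (Δp)²/(2m) = (1.946e-25)²/(2 × 9.109e-31 kg)
   KE = 2.078e-20 J = 129.695 meV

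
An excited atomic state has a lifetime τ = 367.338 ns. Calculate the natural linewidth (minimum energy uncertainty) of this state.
895.921 peV

Using the energy-time uncertainty principle:
ΔEΔt ≥ ℏ/2

The lifetime τ represents the time uncertainty Δt.
The natural linewidth (minimum energy uncertainty) is:

ΔE = ℏ/(2τ)
ΔE = (1.055e-34 J·s) / (2 × 3.673e-07 s)
ΔE = 1.435e-28 J = 895.921 peV

This natural linewidth limits the precision of spectroscopic measurements.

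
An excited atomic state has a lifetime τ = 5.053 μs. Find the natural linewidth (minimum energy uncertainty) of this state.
65.131 peV

Using the energy-time uncertainty principle:
ΔEΔt ≥ ℏ/2

The lifetime τ represents the time uncertainty Δt.
The natural linewidth (minimum energy uncertainty) is:

ΔE = ℏ/(2τ)
ΔE = (1.055e-34 J·s) / (2 × 5.053e-06 s)
ΔE = 1.044e-29 J = 65.131 peV

This natural linewidth limits the precision of spectroscopic measurements.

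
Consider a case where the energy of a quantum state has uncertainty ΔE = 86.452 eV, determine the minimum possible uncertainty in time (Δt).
3.807 as

Using the energy-time uncertainty principle:
ΔEΔt ≥ ℏ/2

The minimum uncertainty in time is:
Δt_min = ℏ/(2ΔE)
Δt_min = (1.055e-34 J·s) / (2 × 1.385e-17 J)
Δt_min = 3.807e-18 s = 3.807 as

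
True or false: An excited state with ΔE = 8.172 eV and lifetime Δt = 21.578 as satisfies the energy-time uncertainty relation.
No, it violates the uncertainty relation.

Calculate the product ΔEΔt:
ΔE = 8.172 eV = 1.309e-18 J
ΔEΔt = (1.309e-18 J) × (2.158e-17 s)
ΔEΔt = 2.825e-35 J·s

Compare to the minimum allowed value ℏ/2:
ℏ/2 = 5.273e-35 J·s

Since ΔEΔt = 2.825e-35 J·s < 5.273e-35 J·s = ℏ/2,
this violates the uncertainty relation.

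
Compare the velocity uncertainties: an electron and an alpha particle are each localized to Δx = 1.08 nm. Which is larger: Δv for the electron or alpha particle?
The electron has the larger minimum velocity uncertainty, by a ratio of 7294.3.

For both particles, Δp_min = ℏ/(2Δx) = 4.882e-26 kg·m/s (same for both).

The velocity uncertainty is Δv = Δp/m:
- electron: Δv = 4.882e-26 / 9.109e-31 = 5.360e+04 m/s = 53.596 km/s
- alpha particle: Δv = 4.882e-26 / 6.645e-27 = 7.348e+00 m/s = 7.348 m/s

Ratio: 5.360e+04 / 7.348e+00 = 7294.3

The lighter particle has larger velocity uncertainty because Δv ∝ 1/m.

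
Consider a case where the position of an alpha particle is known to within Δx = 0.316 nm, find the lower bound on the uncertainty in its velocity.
25.112 m/s

Using the Heisenberg uncertainty principle and Δp = mΔv:
ΔxΔp ≥ ℏ/2
Δx(mΔv) ≥ ℏ/2

The minimum uncertainty in velocity is:
Δv_min = ℏ/(2mΔx)
Δv_min = (1.055e-34 J·s) / (2 × 6.645e-27 kg × 3.160e-10 m)
Δv_min = 2.511e+01 m/s = 25.112 m/s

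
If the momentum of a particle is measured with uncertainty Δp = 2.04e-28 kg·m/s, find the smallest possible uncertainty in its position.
258.473 nm

Using the Heisenberg uncertainty principle:
ΔxΔp ≥ ℏ/2

The minimum uncertainty in position is:
Δx_min = ℏ/(2Δp)
Δx_min = (1.055e-34 J·s) / (2 × 2.040e-28 kg·m/s)
Δx_min = 2.585e-07 m = 258.473 nm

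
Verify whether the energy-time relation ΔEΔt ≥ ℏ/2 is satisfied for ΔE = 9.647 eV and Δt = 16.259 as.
No, it violates the uncertainty relation.

Calculate the product ΔEΔt:
ΔE = 9.647 eV = 1.546e-18 J
ΔEΔt = (1.546e-18 J) × (1.626e-17 s)
ΔEΔt = 2.513e-35 J·s

Compare to the minimum allowed value ℏ/2:
ℏ/2 = 5.273e-35 J·s

Since ΔEΔt = 2.513e-35 J·s < 5.273e-35 J·s = ℏ/2,
this violates the uncertainty relation.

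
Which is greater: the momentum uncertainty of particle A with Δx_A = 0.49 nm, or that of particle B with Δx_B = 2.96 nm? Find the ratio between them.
Particle A has the larger minimum momentum uncertainty, by a factor of 6.04.

For each particle, the minimum momentum uncertainty is Δp_min = ℏ/(2Δx):

Particle A: Δp_A = ℏ/(2×4.900e-10 m) = 1.076e-25 kg·m/s
Particle B: Δp_B = ℏ/(2×2.960e-09 m) = 1.781e-26 kg·m/s

Ratio: Δp_A/Δp_B = 6.04

Since Δp_min ∝ 1/Δx, the particle with smaller position uncertainty (A) has larger momentum uncertainty.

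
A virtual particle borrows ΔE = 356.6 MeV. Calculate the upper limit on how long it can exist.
9.229 × 10^-25 s

Using the energy-time uncertainty principle:
ΔEΔt ≥ ℏ/2

For a virtual particle borrowing energy ΔE, the maximum lifetime is:
Δt_max = ℏ/(2ΔE)

Converting energy:
ΔE = 356.6 MeV = 5.713e-11 J

Δt_max = (1.055e-34 J·s) / (2 × 5.713e-11 J)
Δt_max = 9.229e-25 s = 9.229 × 10^-25 s

Virtual particles with higher borrowed energy exist for shorter times.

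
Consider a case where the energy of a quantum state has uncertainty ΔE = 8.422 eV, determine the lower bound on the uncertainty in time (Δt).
39.077 as

Using the energy-time uncertainty principle:
ΔEΔt ≥ ℏ/2

The minimum uncertainty in time is:
Δt_min = ℏ/(2ΔE)
Δt_min = (1.055e-34 J·s) / (2 × 1.349e-18 J)
Δt_min = 3.908e-17 s = 39.077 as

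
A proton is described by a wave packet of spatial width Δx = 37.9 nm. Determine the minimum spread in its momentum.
1.391 × 10^-27 kg·m/s

For a wave packet, the spatial width Δx and momentum spread Δp are related by the uncertainty principle:
ΔxΔp ≥ ℏ/2

The minimum momentum spread is:
Δp_min = ℏ/(2Δx)
Δp_min = (1.055e-34 J·s) / (2 × 3.790e-08 m)
Δp_min = 1.391e-27 kg·m/s

A wave packet cannot have both a well-defined position and well-defined momentum.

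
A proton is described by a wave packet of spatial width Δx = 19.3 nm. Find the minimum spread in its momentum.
2.732 × 10^-27 kg·m/s

For a wave packet, the spatial width Δx and momentum spread Δp are related by the uncertainty principle:
ΔxΔp ≥ ℏ/2

The minimum momentum spread is:
Δp_min = ℏ/(2Δx)
Δp_min = (1.055e-34 J·s) / (2 × 1.930e-08 m)
Δp_min = 2.732e-27 kg·m/s

A wave packet cannot have both a well-defined position and well-defined momentum.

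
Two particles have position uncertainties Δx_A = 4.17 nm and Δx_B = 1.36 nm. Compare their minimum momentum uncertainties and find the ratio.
Particle B has the larger minimum momentum uncertainty, by a factor of 3.07.

For each particle, the minimum momentum uncertainty is Δp_min = ℏ/(2Δx):

Particle A: Δp_A = ℏ/(2×4.170e-09 m) = 1.264e-26 kg·m/s
Particle B: Δp_B = ℏ/(2×1.360e-09 m) = 3.877e-26 kg·m/s

Ratio: Δp_B/Δp_A = 3.07

Since Δp_min ∝ 1/Δx, the particle with smaller position uncertainty (B) has larger momentum uncertainty.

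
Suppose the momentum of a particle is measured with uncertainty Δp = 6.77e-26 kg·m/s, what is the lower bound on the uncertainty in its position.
778.857 pm

Using the Heisenberg uncertainty principle:
ΔxΔp ≥ ℏ/2

The minimum uncertainty in position is:
Δx_min = ℏ/(2Δp)
Δx_min = (1.055e-34 J·s) / (2 × 6.770e-26 kg·m/s)
Δx_min = 7.789e-10 m = 778.857 pm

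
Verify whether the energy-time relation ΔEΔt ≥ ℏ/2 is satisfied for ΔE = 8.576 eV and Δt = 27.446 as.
No, it violates the uncertainty relation.

Calculate the product ΔEΔt:
ΔE = 8.576 eV = 1.374e-18 J
ΔEΔt = (1.374e-18 J) × (2.745e-17 s)
ΔEΔt = 3.771e-35 J·s

Compare to the minimum allowed value ℏ/2:
ℏ/2 = 5.273e-35 J·s

Since ΔEΔt = 3.771e-35 J·s < 5.273e-35 J·s = ℏ/2,
this violates the uncertainty relation.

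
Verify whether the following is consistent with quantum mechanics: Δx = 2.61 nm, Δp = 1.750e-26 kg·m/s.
No, it violates the uncertainty principle (impossible measurement).

Calculate the product ΔxΔp:
ΔxΔp = (2.610e-09 m) × (1.750e-26 kg·m/s)
ΔxΔp = 4.567e-35 J·s

Compare to the minimum allowed value ℏ/2:
ℏ/2 = 5.273e-35 J·s

Since ΔxΔp = 4.567e-35 J·s < 5.273e-35 J·s = ℏ/2,
the measurement violates the uncertainty principle.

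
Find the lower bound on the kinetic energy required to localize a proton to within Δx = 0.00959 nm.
56.405 meV

Localizing a particle requires giving it sufficient momentum uncertainty:

1. From uncertainty principle: Δp ≥ ℏ/(2Δx)
   Δp_min = (1.055e-34 J·s) / (2 × 9.590e-12 m)
   Δp_min = 5.498e-24 kg·m/s

2. This momentum uncertainty corresponds to kinetic energy:
   KE ≈ (Δp)²/(2m) = (5.498e-24)²/(2 × 1.673e-27 kg)
   KE = 9.037e-21 J = 56.405 meV

Tighter localization requires more energy.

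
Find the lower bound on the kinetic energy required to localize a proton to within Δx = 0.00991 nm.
52.821 meV

Localizing a particle requires giving it sufficient momentum uncertainty:

1. From uncertainty principle: Δp ≥ ℏ/(2Δx)
   Δp_min = (1.055e-34 J·s) / (2 × 9.910e-12 m)
   Δp_min = 5.321e-24 kg·m/s

2. This momentum uncertainty corresponds to kinetic energy:
   KE ≈ (Δp)²/(2m) = (5.321e-24)²/(2 × 1.673e-27 kg)
   KE = 8.463e-21 J = 52.821 meV

Tighter localization requires more energy.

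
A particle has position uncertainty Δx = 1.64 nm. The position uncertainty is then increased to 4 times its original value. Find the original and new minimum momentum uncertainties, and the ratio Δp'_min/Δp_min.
Original Δp_min = 3.215 × 10^-26 kg·m/s; new Δp'_min = 8.038 × 10^-27 kg·m/s; ratio Δp'_min/Δp_min = 1/4.

From the uncertainty principle ΔxΔp ≥ ℏ/2, the minimum momentum uncertainty is Δp_min = ℏ/(2Δx).

Original (Δx = 1.64 nm = 1.640e-09 m):
Δp_min = (1.055e-34 J·s)/(2 × 1.640e-09 m) = 3.215e-26 kg·m/s

When Δx → 4Δx:
Δp'_min = ℏ/(2 × 4Δx) = (1/4) × ℏ/(2Δx) = (1/4) × Δp_min
Δp'_min = 1/4 × 3.215e-26 kg·m/s = 8.038e-27 kg·m/s

Since Δp_min ∝ 1/Δx, when Δx is increased to 4 times its original value, Δp_min decreases to 1/4 of its original value.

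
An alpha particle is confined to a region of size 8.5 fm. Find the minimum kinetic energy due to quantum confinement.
18.073 keV

Using the uncertainty principle:

1. Position uncertainty: Δx ≈ 8.500e-15 m
2. Minimum momentum uncertainty: Δp = ℏ/(2Δx) = 6.203e-21 kg·m/s
3. Minimum kinetic energy:
   KE = (Δp)²/(2m) = (6.203e-21)²/(2 × 6.645e-27 kg)
   KE = 2.896e-15 J = 18.073 keV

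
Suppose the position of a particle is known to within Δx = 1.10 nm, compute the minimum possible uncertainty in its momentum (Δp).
4.794 × 10^-26 kg·m/s

Using the Heisenberg uncertainty principle:
ΔxΔp ≥ ℏ/2

The minimum uncertainty in momentum is:
Δp_min = ℏ/(2Δx)
Δp_min = (1.055e-34 J·s) / (2 × 1.100e-09 m)
Δp_min = 4.794e-26 kg·m/s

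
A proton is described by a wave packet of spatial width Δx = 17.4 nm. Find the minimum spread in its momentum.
3.030 × 10^-27 kg·m/s

For a wave packet, the spatial width Δx and momentum spread Δp are related by the uncertainty principle:
ΔxΔp ≥ ℏ/2

The minimum momentum spread is:
Δp_min = ℏ/(2Δx)
Δp_min = (1.055e-34 J·s) / (2 × 1.740e-08 m)
Δp_min = 3.030e-27 kg·m/s

A wave packet cannot have both a well-defined position and well-defined momentum.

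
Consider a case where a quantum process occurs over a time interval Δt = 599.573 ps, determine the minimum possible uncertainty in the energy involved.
548.901 neV

Using the energy-time uncertainty principle:
ΔEΔt ≥ ℏ/2

The minimum uncertainty in energy is:
ΔE_min = ℏ/(2Δt)
ΔE_min = (1.055e-34 J·s) / (2 × 5.996e-10 s)
ΔE_min = 8.794e-26 J = 548.901 neV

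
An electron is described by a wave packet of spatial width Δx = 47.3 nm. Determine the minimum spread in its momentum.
1.115 × 10^-27 kg·m/s

For a wave packet, the spatial width Δx and momentum spread Δp are related by the uncertainty principle:
ΔxΔp ≥ ℏ/2

The minimum momentum spread is:
Δp_min = ℏ/(2Δx)
Δp_min = (1.055e-34 J·s) / (2 × 4.730e-08 m)
Δp_min = 1.115e-27 kg·m/s

A wave packet cannot have both a well-defined position and well-defined momentum.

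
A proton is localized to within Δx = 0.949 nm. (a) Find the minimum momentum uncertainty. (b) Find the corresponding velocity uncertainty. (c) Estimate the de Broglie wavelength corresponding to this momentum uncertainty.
(a) Δp_min = 5.556 × 10^-26 kg·m/s
(b) Δv_min = 33.219 m/s
(c) λ_dB = 11.925 nm

Step-by-step:

(a) From the uncertainty principle:
Δp_min = ℏ/(2Δx) = (1.055e-34 J·s)/(2 × 9.490e-10 m) = 5.556e-26 kg·m/s

(b) The velocity uncertainty:
Δv = Δp/m = (5.556e-26 kg·m/s)/(1.673e-27 kg) = 3.322e+01 m/s = 33.219 m/s

(c) The de Broglie wavelength for this momentum:
λ = h/p = (6.626e-34 J·s)/(5.556e-26 kg·m/s) = 1.193e-08 m = 11.925 nm

Note: The de Broglie wavelength is comparable to the localization size, as expected from wave-particle duality.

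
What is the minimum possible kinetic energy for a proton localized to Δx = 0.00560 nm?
165.416 meV

Localizing a particle requires giving it sufficient momentum uncertainty:

1. From uncertainty principle: Δp ≥ ℏ/(2Δx)
   Δp_min = (1.055e-34 J·s) / (2 × 5.600e-12 m)
   Δp_min = 9.416e-24 kg·m/s

2. This momentum uncertainty corresponds to kinetic energy:
   KE ≈ (Δp)²/(2m) = (9.416e-24)²/(2 × 1.673e-27 kg)
   KE = 2.650e-20 J = 165.416 meV

Tighter localization requires more energy.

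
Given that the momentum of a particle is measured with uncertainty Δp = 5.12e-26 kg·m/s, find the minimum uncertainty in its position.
1.030 nm

Using the Heisenberg uncertainty principle:
ΔxΔp ≥ ℏ/2

The minimum uncertainty in position is:
Δx_min = ℏ/(2Δp)
Δx_min = (1.055e-34 J·s) / (2 × 5.120e-26 kg·m/s)
Δx_min = 1.030e-09 m = 1.030 nm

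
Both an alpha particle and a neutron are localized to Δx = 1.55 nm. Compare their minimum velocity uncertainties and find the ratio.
The neutron has the larger minimum velocity uncertainty, by a ratio of 4.0.

For both particles, Δp_min = ℏ/(2Δx) = 3.402e-26 kg·m/s (same for both).

The velocity uncertainty is Δv = Δp/m:
- alpha particle: Δv = 3.402e-26 / 6.645e-27 = 5.120e+00 m/s = 5.120 m/s
- neutron: Δv = 3.402e-26 / 1.675e-27 = 2.031e+01 m/s = 20.310 m/s

Ratio: 2.031e+01 / 5.120e+00 = 4.0

The lighter particle has larger velocity uncertainty because Δv ∝ 1/m.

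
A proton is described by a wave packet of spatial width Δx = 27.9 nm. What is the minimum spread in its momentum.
1.890 × 10^-27 kg·m/s

For a wave packet, the spatial width Δx and momentum spread Δp are related by the uncertainty principle:
ΔxΔp ≥ ℏ/2

The minimum momentum spread is:
Δp_min = ℏ/(2Δx)
Δp_min = (1.055e-34 J·s) / (2 × 2.790e-08 m)
Δp_min = 1.890e-27 kg·m/s

A wave packet cannot have both a well-defined position and well-defined momentum.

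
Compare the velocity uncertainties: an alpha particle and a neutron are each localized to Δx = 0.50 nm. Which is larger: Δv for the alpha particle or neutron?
The neutron has the larger minimum velocity uncertainty, by a ratio of 4.0.

For both particles, Δp_min = ℏ/(2Δx) = 1.055e-25 kg·m/s (same for both).

The velocity uncertainty is Δv = Δp/m:
- alpha particle: Δv = 1.055e-25 / 6.645e-27 = 1.587e+01 m/s = 15.871 m/s
- neutron: Δv = 1.055e-25 / 1.675e-27 = 6.296e+01 m/s = 62.962 m/s

Ratio: 6.296e+01 / 1.587e+01 = 4.0

The lighter particle has larger velocity uncertainty because Δv ∝ 1/m.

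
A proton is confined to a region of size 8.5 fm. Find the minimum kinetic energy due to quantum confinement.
71.799 keV

Using the uncertainty principle:

1. Position uncertainty: Δx ≈ 8.500e-15 m
2. Minimum momentum uncertainty: Δp = ℏ/(2Δx) = 6.203e-21 kg·m/s
3. Minimum kinetic energy:
   KE = (Δp)²/(2m) = (6.203e-21)²/(2 × 1.673e-27 kg)
   KE = 1.150e-14 J = 71.799 keV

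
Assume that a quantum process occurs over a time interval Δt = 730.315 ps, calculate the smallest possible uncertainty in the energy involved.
450.636 neV

Using the energy-time uncertainty principle:
ΔEΔt ≥ ℏ/2

The minimum uncertainty in energy is:
ΔE_min = ℏ/(2Δt)
ΔE_min = (1.055e-34 J·s) / (2 × 7.303e-10 s)
ΔE_min = 7.220e-26 J = 450.636 neV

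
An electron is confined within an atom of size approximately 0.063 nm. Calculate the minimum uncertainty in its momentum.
8.370 × 10^-25 kg·m/s

Using the Heisenberg uncertainty principle:
ΔxΔp ≥ ℏ/2

With Δx ≈ L = 6.300e-11 m (the confinement size):
Δp_min = ℏ/(2Δx)
Δp_min = (1.055e-34 J·s) / (2 × 6.300e-11 m)
Δp_min = 8.370e-25 kg·m/s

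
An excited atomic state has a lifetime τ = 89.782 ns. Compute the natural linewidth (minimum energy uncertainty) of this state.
3.666 neV

Using the energy-time uncertainty principle:
ΔEΔt ≥ ℏ/2

The lifetime τ represents the time uncertainty Δt.
The natural linewidth (minimum energy uncertainty) is:

ΔE = ℏ/(2τ)
ΔE = (1.055e-34 J·s) / (2 × 8.978e-08 s)
ΔE = 5.873e-28 J = 3.666 neV

This natural linewidth limits the precision of spectroscopic measurements.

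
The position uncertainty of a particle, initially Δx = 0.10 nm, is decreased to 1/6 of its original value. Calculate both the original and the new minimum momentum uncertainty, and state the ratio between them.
Original Δp_min = 5.273 × 10^-25 kg·m/s; new Δp'_min = 3.164 × 10^-24 kg·m/s; ratio Δp'_min/Δp_min = 6.

From the uncertainty principle ΔxΔp ≥ ℏ/2, the minimum momentum uncertainty is Δp_min = ℏ/(2Δx).

Original (Δx = 0.10 nm = 1.000e-10 m):
Δp_min = (1.055e-34 J·s)/(2 × 1.000e-10 m) = 5.273e-25 kg·m/s

When Δx → (1/6)Δx:
Δp'_min = ℏ/(2 × (1/6)Δx) = 6 × ℏ/(2Δx) = 6 × Δp_min
Δp'_min = 6 × 5.273e-25 kg·m/s = 3.164e-24 kg·m/s

Since Δp_min ∝ 1/Δx, when Δx is decreased to 1/6 of its original value, Δp_min increases to 6 times its original value.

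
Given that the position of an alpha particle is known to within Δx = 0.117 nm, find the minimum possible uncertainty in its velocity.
67.825 m/s

Using the Heisenberg uncertainty principle and Δp = mΔv:
ΔxΔp ≥ ℏ/2
Δx(mΔv) ≥ ℏ/2

The minimum uncertainty in velocity is:
Δv_min = ℏ/(2mΔx)
Δv_min = (1.055e-34 J·s) / (2 × 6.645e-27 kg × 1.170e-10 m)
Δv_min = 6.782e+01 m/s = 67.825 m/s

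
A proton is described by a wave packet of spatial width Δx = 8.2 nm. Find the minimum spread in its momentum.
6.430 × 10^-27 kg·m/s

For a wave packet, the spatial width Δx and momentum spread Δp are related by the uncertainty principle:
ΔxΔp ≥ ℏ/2

The minimum momentum spread is:
Δp_min = ℏ/(2Δx)
Δp_min = (1.055e-34 J·s) / (2 × 8.200e-09 m)
Δp_min = 6.430e-27 kg·m/s

A wave packet cannot have both a well-defined position and well-defined momentum.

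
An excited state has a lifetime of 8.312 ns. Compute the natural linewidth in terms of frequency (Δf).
9.574 MHz

Using the energy-time uncertainty principle and E = hf:
ΔEΔt ≥ ℏ/2
hΔf·Δt ≥ ℏ/2

The minimum frequency uncertainty is:
Δf = ℏ/(2hτ) = 1/(4πτ)
Δf = 1/(4π × 8.312e-09 s)
Δf = 9.574e+06 Hz = 9.574 MHz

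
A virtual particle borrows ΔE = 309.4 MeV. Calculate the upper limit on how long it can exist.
1.064 ys

Using the energy-time uncertainty principle:
ΔEΔt ≥ ℏ/2

For a virtual particle borrowing energy ΔE, the maximum lifetime is:
Δt_max = ℏ/(2ΔE)

Converting energy:
ΔE = 309.4 MeV = 4.957e-11 J

Δt_max = (1.055e-34 J·s) / (2 × 4.957e-11 J)
Δt_max = 1.064e-24 s = 1.064 ys

Virtual particles with higher borrowed energy exist for shorter times.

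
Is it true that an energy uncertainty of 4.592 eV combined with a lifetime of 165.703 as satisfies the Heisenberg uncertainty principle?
Yes, it satisfies the uncertainty relation.

Calculate the product ΔEΔt:
ΔE = 4.592 eV = 7.357e-19 J
ΔEΔt = (7.357e-19 J) × (1.657e-16 s)
ΔEΔt = 1.219e-34 J·s

Compare to the minimum allowed value ℏ/2:
ℏ/2 = 5.273e-35 J·s

Since ΔEΔt = 1.219e-34 J·s ≥ 5.273e-35 J·s = ℏ/2,
this satisfies the uncertainty relation.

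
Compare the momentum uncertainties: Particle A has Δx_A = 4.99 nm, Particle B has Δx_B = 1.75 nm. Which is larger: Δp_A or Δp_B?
Particle B has the larger minimum momentum uncertainty, by a factor of 2.85.

For each particle, the minimum momentum uncertainty is Δp_min = ℏ/(2Δx):

Particle A: Δp_A = ℏ/(2×4.990e-09 m) = 1.057e-26 kg·m/s
Particle B: Δp_B = ℏ/(2×1.750e-09 m) = 3.013e-26 kg·m/s

Ratio: Δp_B/Δp_A = 2.85

Since Δp_min ∝ 1/Δx, the particle with smaller position uncertainty (B) has larger momentum uncertainty.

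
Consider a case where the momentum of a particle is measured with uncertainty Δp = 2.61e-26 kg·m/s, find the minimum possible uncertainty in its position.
2.020 nm

Using the Heisenberg uncertainty principle:
ΔxΔp ≥ ℏ/2

The minimum uncertainty in position is:
Δx_min = ℏ/(2Δp)
Δx_min = (1.055e-34 J·s) / (2 × 2.610e-26 kg·m/s)
Δx_min = 2.020e-09 m = 2.020 nm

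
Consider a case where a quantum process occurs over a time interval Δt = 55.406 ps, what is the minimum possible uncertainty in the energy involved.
5.940 μeV

Using the energy-time uncertainty principle:
ΔEΔt ≥ ℏ/2

The minimum uncertainty in energy is:
ΔE_min = ℏ/(2Δt)
ΔE_min = (1.055e-34 J·s) / (2 × 5.541e-11 s)
ΔE_min = 9.517e-25 J = 5.940 μeV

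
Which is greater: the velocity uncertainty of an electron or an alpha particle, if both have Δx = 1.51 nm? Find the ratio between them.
The electron has the larger minimum velocity uncertainty, by a ratio of 7294.3.

For both particles, Δp_min = ℏ/(2Δx) = 3.492e-26 kg·m/s (same for both).

The velocity uncertainty is Δv = Δp/m:
- electron: Δv = 3.492e-26 / 9.109e-31 = 3.833e+04 m/s = 38.334 km/s
- alpha particle: Δv = 3.492e-26 / 6.645e-27 = 5.255e+00 m/s = 5.255 m/s

Ratio: 3.833e+04 / 5.255e+00 = 7294.3

The lighter particle has larger velocity uncertainty because Δv ∝ 1/m.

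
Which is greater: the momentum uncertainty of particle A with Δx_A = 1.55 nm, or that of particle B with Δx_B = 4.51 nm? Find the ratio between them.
Particle A has the larger minimum momentum uncertainty, by a factor of 2.91.

For each particle, the minimum momentum uncertainty is Δp_min = ℏ/(2Δx):

Particle A: Δp_A = ℏ/(2×1.550e-09 m) = 3.402e-26 kg·m/s
Particle B: Δp_B = ℏ/(2×4.510e-09 m) = 1.169e-26 kg·m/s

Ratio: Δp_A/Δp_B = 2.91

Since Δp_min ∝ 1/Δx, the particle with smaller position uncertainty (A) has larger momentum uncertainty.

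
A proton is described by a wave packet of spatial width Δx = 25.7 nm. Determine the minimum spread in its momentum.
2.052 × 10^-27 kg·m/s

For a wave packet, the spatial width Δx and momentum spread Δp are related by the uncertainty principle:
ΔxΔp ≥ ℏ/2

The minimum momentum spread is:
Δp_min = ℏ/(2Δx)
Δp_min = (1.055e-34 J·s) / (2 × 2.570e-08 m)
Δp_min = 2.052e-27 kg·m/s

A wave packet cannot have both a well-defined position and well-defined momentum.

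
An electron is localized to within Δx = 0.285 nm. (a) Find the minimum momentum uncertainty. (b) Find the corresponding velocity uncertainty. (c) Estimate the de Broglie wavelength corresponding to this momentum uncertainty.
(a) Δp_min = 1.850 × 10^-25 kg·m/s
(b) Δv_min = 203.101 km/s
(c) λ_dB = 3.581 nm

Step-by-step:

(a) From the uncertainty principle:
Δp_min = ℏ/(2Δx) = (1.055e-34 J·s)/(2 × 2.850e-10 m) = 1.850e-25 kg·m/s

(b) The velocity uncertainty:
Δv = Δp/m = (1.850e-25 kg·m/s)/(9.109e-31 kg) = 2.031e+05 m/s = 203.101 km/s

(c) The de Broglie wavelength for this momentum:
λ = h/p = (6.626e-34 J·s)/(1.850e-25 kg·m/s) = 3.581e-09 m = 3.581 nm

Note: The de Broglie wavelength is comparable to the localization size, as expected from wave-particle duality.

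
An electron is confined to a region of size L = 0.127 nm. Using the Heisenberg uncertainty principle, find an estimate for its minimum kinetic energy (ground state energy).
590.548 meV

Using the uncertainty principle to estimate ground state energy:

1. The position uncertainty is approximately the confinement size:
   Δx ≈ L = 1.270e-10 m

2. From ΔxΔp ≥ ℏ/2, the minimum momentum uncertainty is:
   Δp ≈ ℏ/(2L) = 4.152e-25 kg·m/s

3. The kinetic energy is approximately:
   KE ≈ (Δp)²/(2m) = (4.152e-25)²/(2 × 9.109e-31 kg)
   KE ≈ 9.462e-20 J = 590.548 meV

This is an order-of-magnitude estimate of the ground state energy.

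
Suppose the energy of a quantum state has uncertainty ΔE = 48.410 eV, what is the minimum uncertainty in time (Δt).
6.798 as

Using the energy-time uncertainty principle:
ΔEΔt ≥ ℏ/2

The minimum uncertainty in time is:
Δt_min = ℏ/(2ΔE)
Δt_min = (1.055e-34 J·s) / (2 × 7.756e-18 J)
Δt_min = 6.798e-18 s = 6.798 as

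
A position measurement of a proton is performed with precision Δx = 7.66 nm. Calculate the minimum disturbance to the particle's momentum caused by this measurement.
6.884 × 10^-27 kg·m/s

The uncertainty principle implies that measuring position disturbs momentum:
ΔxΔp ≥ ℏ/2

When we measure position with precision Δx, we necessarily introduce a momentum uncertainty:
Δp ≥ ℏ/(2Δx)
Δp_min = (1.055e-34 J·s) / (2 × 7.660e-09 m)
Δp_min = 6.884e-27 kg·m/s

The more precisely we measure position, the greater the momentum disturbance.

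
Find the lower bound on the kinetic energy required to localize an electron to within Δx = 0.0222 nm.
19.327 eV

Localizing a particle requires giving it sufficient momentum uncertainty:

1. From uncertainty principle: Δp ≥ ℏ/(2Δx)
   Δp_min = (1.055e-34 J·s) / (2 × 2.220e-11 m)
   Δp_min = 2.375e-24 kg·m/s

2. This momentum uncertainty corresponds to kinetic energy:
   KE ≈ (Δp)²/(2m) = (2.375e-24)²/(2 × 9.109e-31 kg)
   KE = 3.096e-18 J = 19.327 eV

Tighter localization requires more energy.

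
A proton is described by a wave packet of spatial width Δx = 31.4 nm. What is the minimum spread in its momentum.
1.679 × 10^-27 kg·m/s

For a wave packet, the spatial width Δx and momentum spread Δp are related by the uncertainty principle:
ΔxΔp ≥ ℏ/2

The minimum momentum spread is:
Δp_min = ℏ/(2Δx)
Δp_min = (1.055e-34 J·s) / (2 × 3.140e-08 m)
Δp_min = 1.679e-27 kg·m/s

A wave packet cannot have both a well-defined position and well-defined momentum.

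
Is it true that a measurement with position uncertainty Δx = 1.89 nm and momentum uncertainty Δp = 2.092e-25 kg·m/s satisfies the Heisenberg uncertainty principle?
Yes, it satisfies the uncertainty principle.

Calculate the product ΔxΔp:
ΔxΔp = (1.890e-09 m) × (2.092e-25 kg·m/s)
ΔxΔp = 3.954e-34 J·s

Compare to the minimum allowed value ℏ/2:
ℏ/2 = 5.273e-35 J·s

Since ΔxΔp = 3.954e-34 J·s ≥ 5.273e-35 J·s = ℏ/2,
the measurement satisfies the uncertainty principle.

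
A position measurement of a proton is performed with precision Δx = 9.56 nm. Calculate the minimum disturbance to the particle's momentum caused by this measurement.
5.516 × 10^-27 kg·m/s

The uncertainty principle implies that measuring position disturbs momentum:
ΔxΔp ≥ ℏ/2

When we measure position with precision Δx, we necessarily introduce a momentum uncertainty:
Δp ≥ ℏ/(2Δx)
Δp_min = (1.055e-34 J·s) / (2 × 9.560e-09 m)
Δp_min = 5.516e-27 kg·m/s

The more precisely we measure position, the greater the momentum disturbance.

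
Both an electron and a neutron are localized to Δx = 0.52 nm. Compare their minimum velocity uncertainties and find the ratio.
The electron has the larger minimum velocity uncertainty, by a ratio of 1838.7.

For both particles, Δp_min = ℏ/(2Δx) = 1.014e-25 kg·m/s (same for both).

The velocity uncertainty is Δv = Δp/m:
- electron: Δv = 1.014e-25 / 9.109e-31 = 1.113e+05 m/s = 111.315 km/s
- neutron: Δv = 1.014e-25 / 1.675e-27 = 6.054e+01 m/s = 60.541 m/s

Ratio: 1.113e+05 / 6.054e+01 = 1838.7

The lighter particle has larger velocity uncertainty because Δv ∝ 1/m.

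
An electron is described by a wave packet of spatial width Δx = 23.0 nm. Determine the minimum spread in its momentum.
2.293 × 10^-27 kg·m/s

For a wave packet, the spatial width Δx and momentum spread Δp are related by the uncertainty principle:
ΔxΔp ≥ ℏ/2

The minimum momentum spread is:
Δp_min = ℏ/(2Δx)
Δp_min = (1.055e-34 J·s) / (2 × 2.300e-08 m)
Δp_min = 2.293e-27 kg·m/s

A wave packet cannot have both a well-defined position and well-defined momentum.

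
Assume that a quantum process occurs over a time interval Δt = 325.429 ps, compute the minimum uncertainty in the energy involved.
1.011 μeV

Using the energy-time uncertainty principle:
ΔEΔt ≥ ℏ/2

The minimum uncertainty in energy is:
ΔE_min = ℏ/(2Δt)
ΔE_min = (1.055e-34 J·s) / (2 × 3.254e-10 s)
ΔE_min = 1.620e-25 J = 1.011 μeV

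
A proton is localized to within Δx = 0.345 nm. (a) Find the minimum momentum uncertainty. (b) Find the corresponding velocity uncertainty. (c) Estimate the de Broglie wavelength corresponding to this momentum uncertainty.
(a) Δp_min = 1.528 × 10^-25 kg·m/s
(b) Δv_min = 91.375 m/s
(c) λ_dB = 4.335 nm

Step-by-step:

(a) From the uncertainty principle:
Δp_min = ℏ/(2Δx) = (1.055e-34 J·s)/(2 × 3.450e-10 m) = 1.528e-25 kg·m/s

(b) The velocity uncertainty:
Δv = Δp/m = (1.528e-25 kg·m/s)/(1.673e-27 kg) = 9.138e+01 m/s = 91.375 m/s

(c) The de Broglie wavelength for this momentum:
λ = h/p = (6.626e-34 J·s)/(1.528e-25 kg·m/s) = 4.335e-09 m = 4.335 nm

Note: The de Broglie wavelength is comparable to the localization size, as expected from wave-particle duality.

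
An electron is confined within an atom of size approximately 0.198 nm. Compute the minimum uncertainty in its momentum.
2.663 × 10^-25 kg·m/s

Using the Heisenberg uncertainty principle:
ΔxΔp ≥ ℏ/2

With Δx ≈ L = 1.980e-10 m (the confinement size):
Δp_min = ℏ/(2Δx)
Δp_min = (1.055e-34 J·s) / (2 × 1.980e-10 m)
Δp_min = 2.663e-25 kg·m/s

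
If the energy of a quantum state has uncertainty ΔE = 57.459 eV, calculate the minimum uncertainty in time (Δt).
5.728 as

Using the energy-time uncertainty principle:
ΔEΔt ≥ ℏ/2

The minimum uncertainty in time is:
Δt_min = ℏ/(2ΔE)
Δt_min = (1.055e-34 J·s) / (2 × 9.206e-18 J)
Δt_min = 5.728e-18 s = 5.728 as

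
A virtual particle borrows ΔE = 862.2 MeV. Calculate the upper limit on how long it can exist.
3.817 × 10^-25 s

Using the energy-time uncertainty principle:
ΔEΔt ≥ ℏ/2

For a virtual particle borrowing energy ΔE, the maximum lifetime is:
Δt_max = ℏ/(2ΔE)

Converting energy:
ΔE = 862.2 MeV = 1.381e-10 J

Δt_max = (1.055e-34 J·s) / (2 × 1.381e-10 J)
Δt_max = 3.817e-25 s = 3.817 × 10^-25 s

Virtual particles with higher borrowed energy exist for shorter times.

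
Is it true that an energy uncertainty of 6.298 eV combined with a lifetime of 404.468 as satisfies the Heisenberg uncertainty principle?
Yes, it satisfies the uncertainty relation.

Calculate the product ΔEΔt:
ΔE = 6.298 eV = 1.009e-18 J
ΔEΔt = (1.009e-18 J) × (4.045e-16 s)
ΔEΔt = 4.081e-34 J·s

Compare to the minimum allowed value ℏ/2:
ℏ/2 = 5.273e-35 J·s

Since ΔEΔt = 4.081e-34 J·s ≥ 5.273e-35 J·s = ℏ/2,
this satisfies the uncertainty relation.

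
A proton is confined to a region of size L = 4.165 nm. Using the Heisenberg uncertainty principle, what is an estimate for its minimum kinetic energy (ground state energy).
299.036 neV

Using the uncertainty principle to estimate ground state energy:

1. The position uncertainty is approximately the confinement size:
   Δx ≈ L = 4.165e-09 m

2. From ΔxΔp ≥ ℏ/2, the minimum momentum uncertainty is:
   Δp ≈ ℏ/(2L) = 1.266e-26 kg·m/s

3. The kinetic energy is approximately:
   KE ≈ (Δp)²/(2m) = (1.266e-26)²/(2 × 1.673e-27 kg)
   KE ≈ 4.791e-26 J = 299.036 neV

This is an order-of-magnitude estimate of the ground state energy.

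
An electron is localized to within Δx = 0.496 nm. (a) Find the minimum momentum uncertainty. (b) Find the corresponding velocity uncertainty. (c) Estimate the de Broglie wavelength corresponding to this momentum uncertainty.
(a) Δp_min = 1.063 × 10^-25 kg·m/s
(b) Δv_min = 116.701 km/s
(c) λ_dB = 6.233 nm

Step-by-step:

(a) From the uncertainty principle:
Δp_min = ℏ/(2Δx) = (1.055e-34 J·s)/(2 × 4.960e-10 m) = 1.063e-25 kg·m/s

(b) The velocity uncertainty:
Δv = Δp/m = (1.063e-25 kg·m/s)/(9.109e-31 kg) = 1.167e+05 m/s = 116.701 km/s

(c) The de Broglie wavelength for this momentum:
λ = h/p = (6.626e-34 J·s)/(1.063e-25 kg·m/s) = 6.233e-09 m = 6.233 nm

Note: The de Broglie wavelength is comparable to the localization size, as expected from wave-particle duality.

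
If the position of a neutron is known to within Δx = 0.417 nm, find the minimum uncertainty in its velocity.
75.494 m/s

Using the Heisenberg uncertainty principle and Δp = mΔv:
ΔxΔp ≥ ℏ/2
Δx(mΔv) ≥ ℏ/2

The minimum uncertainty in velocity is:
Δv_min = ℏ/(2mΔx)
Δv_min = (1.055e-34 J·s) / (2 × 1.675e-27 kg × 4.170e-10 m)
Δv_min = 7.549e+01 m/s = 75.494 m/s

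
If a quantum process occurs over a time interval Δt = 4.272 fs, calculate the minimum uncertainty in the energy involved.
77.038 meV

Using the energy-time uncertainty principle:
ΔEΔt ≥ ℏ/2

The minimum uncertainty in energy is:
ΔE_min = ℏ/(2Δt)
ΔE_min = (1.055e-34 J·s) / (2 × 4.272e-15 s)
ΔE_min = 1.234e-20 J = 77.038 meV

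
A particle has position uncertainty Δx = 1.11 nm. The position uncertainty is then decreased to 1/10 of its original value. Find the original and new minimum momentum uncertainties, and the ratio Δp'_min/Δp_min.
Original Δp_min = 4.750 × 10^-26 kg·m/s; new Δp'_min = 4.750 × 10^-25 kg·m/s; ratio Δp'_min/Δp_min = 10.

From the uncertainty principle ΔxΔp ≥ ℏ/2, the minimum momentum uncertainty is Δp_min = ℏ/(2Δx).

Original (Δx = 1.11 nm = 1.110e-09 m):
Δp_min = (1.055e-34 J·s)/(2 × 1.110e-09 m) = 4.750e-26 kg·m/s

When Δx → (1/10)Δx:
Δp'_min = ℏ/(2 × (1/10)Δx) = 10 × ℏ/(2Δx) = 10 × Δp_min
Δp'_min = 10 × 4.750e-26 kg·m/s = 4.750e-25 kg·m/s

Since Δp_min ∝ 1/Δx, when Δx is decreased to 1/10 of its original value, Δp_min increases to 10 times its original value.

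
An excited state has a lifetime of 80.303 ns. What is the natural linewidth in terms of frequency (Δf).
990.965 kHz

Using the energy-time uncertainty principle and E = hf:
ΔEΔt ≥ ℏ/2
hΔf·Δt ≥ ℏ/2

The minimum frequency uncertainty is:
Δf = ℏ/(2hτ) = 1/(4πτ)
Δf = 1/(4π × 8.030e-08 s)
Δf = 9.910e+05 Hz = 990.965 kHz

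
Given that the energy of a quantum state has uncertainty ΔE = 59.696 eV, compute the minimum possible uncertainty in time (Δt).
5.513 as

Using the energy-time uncertainty principle:
ΔEΔt ≥ ℏ/2

The minimum uncertainty in time is:
Δt_min = ℏ/(2ΔE)
Δt_min = (1.055e-34 J·s) / (2 × 9.564e-18 J)
Δt_min = 5.513e-18 s = 5.513 as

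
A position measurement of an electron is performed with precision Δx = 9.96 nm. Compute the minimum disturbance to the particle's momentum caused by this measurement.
5.294 × 10^-27 kg·m/s

The uncertainty principle implies that measuring position disturbs momentum:
ΔxΔp ≥ ℏ/2

When we measure position with precision Δx, we necessarily introduce a momentum uncertainty:
Δp ≥ ℏ/(2Δx)
Δp_min = (1.055e-34 J·s) / (2 × 9.960e-09 m)
Δp_min = 5.294e-27 kg·m/s

The more precisely we measure position, the greater the momentum disturbance.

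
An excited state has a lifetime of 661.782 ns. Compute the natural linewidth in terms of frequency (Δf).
120.247 kHz

Using the energy-time uncertainty principle and E = hf:
ΔEΔt ≥ ℏ/2
hΔf·Δt ≥ ℏ/2

The minimum frequency uncertainty is:
Δf = ℏ/(2hτ) = 1/(4πτ)
Δf = 1/(4π × 6.618e-07 s)
Δf = 1.202e+05 Hz = 120.247 kHz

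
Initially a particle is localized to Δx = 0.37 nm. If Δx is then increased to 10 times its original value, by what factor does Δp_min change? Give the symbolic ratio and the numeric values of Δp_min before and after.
Original Δp_min = 1.425 × 10^-25 kg·m/s; new Δp'_min = 1.425 × 10^-26 kg·m/s; ratio Δp'_min/Δp_min = 1/10.

From the uncertainty principle ΔxΔp ≥ ℏ/2, the minimum momentum uncertainty is Δp_min = ℏ/(2Δx).

Original (Δx = 0.37 nm = 3.700e-10 m):
Δp_min = (1.055e-34 J·s)/(2 × 3.700e-10 m) = 1.425e-25 kg·m/s

When Δx → 10Δx:
Δp'_min = ℏ/(2 × 10Δx) = (1/10) × ℏ/(2Δx) = (1/10) × Δp_min
Δp'_min = 1/10 × 1.425e-25 kg·m/s = 1.425e-26 kg·m/s

Since Δp_min ∝ 1/Δx, when Δx is increased to 10 times its original value, Δp_min decreases to 1/10 of its original value.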